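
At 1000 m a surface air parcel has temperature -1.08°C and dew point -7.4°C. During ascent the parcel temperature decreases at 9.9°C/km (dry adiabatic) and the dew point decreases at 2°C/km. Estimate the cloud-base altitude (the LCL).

T and T_d converge at 9.9 − 2 = 7.9°C per km
Height above start = (-1.08 − (-7.4)) / 7.9 = 0.8 km
LCL altitude = 1000 m + 800 m = 1800 m

1800 m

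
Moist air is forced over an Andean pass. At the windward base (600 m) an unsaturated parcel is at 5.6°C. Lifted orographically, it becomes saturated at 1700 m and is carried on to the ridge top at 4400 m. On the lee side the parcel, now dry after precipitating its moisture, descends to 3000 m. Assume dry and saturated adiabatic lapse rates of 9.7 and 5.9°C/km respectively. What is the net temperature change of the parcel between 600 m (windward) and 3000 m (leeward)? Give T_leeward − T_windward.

-13.02°C

600–1700 m, dry: Δz = 1.1 km ⇒ ΔT = -10.67°C; T = -5.07°C
1700–4400 m, saturated: Δz = 2.7 km ⇒ ΔT = -15.93°C; T = -21°C
4400–3000 m, dry descent: Δz = 1.4 km ⇒ ΔT = +13.58°C; T = -7.42°C
Net change vs windward start: -7.42 − 5.6 = -13.02°C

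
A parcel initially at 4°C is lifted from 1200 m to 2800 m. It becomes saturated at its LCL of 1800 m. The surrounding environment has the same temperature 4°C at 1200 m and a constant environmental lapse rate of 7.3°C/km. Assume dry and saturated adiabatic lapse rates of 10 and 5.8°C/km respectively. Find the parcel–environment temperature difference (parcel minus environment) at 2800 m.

Parcel:
  1200 → 1800 m (dry, 10°C/km): ΔT = -10 × 0.6 = -6°C → T = -2°C
  1800 → 2800 m (saturated, 5.8°C/km): ΔT = -5.8 × 1 = -5.8°C → T = -7.8°C
Environment:
  1200 → 2800 m (environment, 7.3°C/km): ΔT = -7.3 × 1.6 = -11.68°C → T = -7.68°C
T_parcel − T_env = -7.8 − (-7.68) = -0.12°C

-0.12°C (parcel cooler than environment)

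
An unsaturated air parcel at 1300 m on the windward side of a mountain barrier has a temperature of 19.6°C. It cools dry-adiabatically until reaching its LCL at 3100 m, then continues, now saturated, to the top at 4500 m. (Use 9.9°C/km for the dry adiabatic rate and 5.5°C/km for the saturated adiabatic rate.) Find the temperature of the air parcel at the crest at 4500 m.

1300 → 3100 m (dry, 9.9°C/km): ΔT = -9.9 × 1.8 = -17.82°C → T = 1.78°C
3100 → 4500 m (saturated, 5.5°C/km): ΔT = -5.5 × 1.4 = -7.7°C → T = -5.92°C

-5.92°C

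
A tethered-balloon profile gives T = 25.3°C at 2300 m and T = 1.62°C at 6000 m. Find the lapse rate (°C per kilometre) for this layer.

Γ = −ΔT/Δz = (25.3 − 1.62) / (6000 − 2300) m
  = 23.68°C / 3.7 km = 6.4°C/km

6.4°C/km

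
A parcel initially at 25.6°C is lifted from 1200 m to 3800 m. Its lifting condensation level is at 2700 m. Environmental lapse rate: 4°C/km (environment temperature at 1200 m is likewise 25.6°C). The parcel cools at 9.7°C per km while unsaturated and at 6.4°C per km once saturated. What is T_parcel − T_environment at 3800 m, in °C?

Parcel:
  1200–2700 m, dry: Δz = 1.5 km ⇒ ΔT = -14.55°C; T = 11.05°C
  2700–3800 m, saturated: Δz = 1.1 km ⇒ ΔT = -7.04°C; T = 4.01°C
Environment:
  1200–3800 m, environment: Δz = 2.6 km ⇒ ΔT = -10.4°C; T = 15.2°C
T_parcel − T_env = 4.01 − 15.2 = -11.19°C

-11.19°C (parcel cooler than environment)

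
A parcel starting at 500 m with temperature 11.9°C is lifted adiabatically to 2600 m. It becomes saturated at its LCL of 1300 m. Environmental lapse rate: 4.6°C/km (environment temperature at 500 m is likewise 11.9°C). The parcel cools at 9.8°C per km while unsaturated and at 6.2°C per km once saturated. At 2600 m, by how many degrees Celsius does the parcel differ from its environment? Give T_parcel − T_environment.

Parcel:
  500 → 1300 m (dry, 9.8°C/km): ΔT = -9.8 × 0.8 = -7.84°C → T = 4.06°C
  1300 → 2600 m (saturated, 6.2°C/km): ΔT = -6.2 × 1.3 = -8.06°C → T = -4°C
Environment:
  500 → 2600 m (environment, 4.6°C/km): ΔT = -4.6 × 2.1 = -9.66°C → T = 2.24°C
T_parcel − T_env = -4 − 2.24 = -6.24°C

-6.24°C (parcel cooler than environment)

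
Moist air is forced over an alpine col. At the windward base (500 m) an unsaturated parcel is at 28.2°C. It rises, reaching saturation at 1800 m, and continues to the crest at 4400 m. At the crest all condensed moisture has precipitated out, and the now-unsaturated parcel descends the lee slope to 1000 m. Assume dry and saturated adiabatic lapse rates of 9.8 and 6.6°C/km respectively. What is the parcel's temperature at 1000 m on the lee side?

31.62°C

From 500 m to 1800 m (dry): cools by 9.8 × 1.3 = 12.74°C, giving 15.46°C.
From 1800 m to 4400 m (saturated): cools by 6.6 × 2.6 = 17.16°C, giving -1.7°C.
From 4400 m to 1000 m (dry descent): warms by 9.8 × 3.4 = 33.32°C, giving 31.62°C.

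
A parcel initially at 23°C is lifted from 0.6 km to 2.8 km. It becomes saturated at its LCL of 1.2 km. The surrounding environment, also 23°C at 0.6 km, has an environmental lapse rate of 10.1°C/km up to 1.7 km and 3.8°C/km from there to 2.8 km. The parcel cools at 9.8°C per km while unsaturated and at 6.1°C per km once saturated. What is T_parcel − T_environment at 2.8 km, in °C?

-0.35°C (parcel cooler than environment)

Parcel:
  From 600 m to 1200 m (dry): cools by 9.8 × 0.6 = 5.88°C, giving 17.12°C.
  From 1200 m to 2800 m (saturated): cools by 6.1 × 1.6 = 9.76°C, giving 7.36°C.
Environment:
  From 600 m to 1700 m (environment, lower layer): cools by 10.1 × 1.1 = 11.11°C, giving 11.89°C.
  From 1700 m to 2800 m (environment, upper layer): cools by 3.8 × 1.1 = 4.18°C, giving 7.71°C.
T_parcel − T_env = 7.36 − 7.71 = -0.35°C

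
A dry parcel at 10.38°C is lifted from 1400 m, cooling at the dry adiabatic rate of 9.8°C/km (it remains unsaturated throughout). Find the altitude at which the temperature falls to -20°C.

4500 m

Height above start = (10.38 − (-20)) / 9.8 = 3.1 km
Altitude = 1400 m + 3100 m = 4500 m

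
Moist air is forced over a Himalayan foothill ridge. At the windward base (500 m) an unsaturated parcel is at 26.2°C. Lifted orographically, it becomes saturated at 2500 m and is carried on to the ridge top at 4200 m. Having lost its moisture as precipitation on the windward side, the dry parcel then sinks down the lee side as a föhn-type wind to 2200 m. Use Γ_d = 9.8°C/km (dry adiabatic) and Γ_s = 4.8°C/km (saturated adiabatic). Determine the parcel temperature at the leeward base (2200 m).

18.04°C

500–2500 m, dry: Δz = 2 km ⇒ ΔT = -19.6°C; T = 6.6°C
2500–4200 m, saturated: Δz = 1.7 km ⇒ ΔT = -8.16°C; T = -1.56°C
4200–2200 m, dry descent: Δz = 2 km ⇒ ΔT = +19.6°C; T = 18.04°C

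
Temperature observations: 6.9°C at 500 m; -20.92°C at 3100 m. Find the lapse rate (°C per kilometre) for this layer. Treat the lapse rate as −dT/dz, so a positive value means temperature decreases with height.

Γ = −ΔT/Δz = (6.9 − (-20.92)) / (3100 − 500) m
  = 27.82°C / 2.6 km = 10.7°C/km

10.7°C/km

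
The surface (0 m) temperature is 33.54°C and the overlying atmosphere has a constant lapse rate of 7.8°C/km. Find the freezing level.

Height above start = (33.54 − 0) / 7.8 = 4.3 km
Altitude = 0 m + 4300 m = 4300 m

4300 m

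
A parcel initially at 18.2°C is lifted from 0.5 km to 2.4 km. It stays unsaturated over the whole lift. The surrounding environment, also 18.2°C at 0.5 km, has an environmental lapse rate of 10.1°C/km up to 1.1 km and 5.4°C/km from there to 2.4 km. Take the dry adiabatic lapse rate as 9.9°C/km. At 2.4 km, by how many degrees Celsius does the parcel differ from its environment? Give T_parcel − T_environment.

Parcel:
  Dry to 2400 m: -9.9 × 1.9 km = -18.81°C, so T = -0.61°C.
Environment:
  Environment, lower layer to 1100 m: -10.1 × 0.6 km = -6.06°C, so T = 12.14°C.
  Environment, upper layer to 2400 m: -5.4 × 1.3 km = -7.02°C, so T = 5.12°C.
T_parcel − T_env = -0.61 − 5.12 = -5.73°C

-5.73°C (parcel cooler than environment)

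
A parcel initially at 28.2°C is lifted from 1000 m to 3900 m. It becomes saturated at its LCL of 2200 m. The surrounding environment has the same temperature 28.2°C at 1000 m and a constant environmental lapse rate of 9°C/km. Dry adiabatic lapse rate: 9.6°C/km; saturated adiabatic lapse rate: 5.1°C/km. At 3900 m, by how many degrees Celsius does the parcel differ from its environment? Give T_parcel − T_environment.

+5.91°C (parcel warmer than environment)

Parcel:
  1000 → 2200 m (dry, 9.6°C/km): ΔT = -9.6 × 1.2 = -11.52°C → T = 16.68°C
  2200 → 3900 m (saturated, 5.1°C/km): ΔT = -5.1 × 1.7 = -8.67°C → T = 8.01°C
Environment:
  1000 → 3900 m (environment, 9°C/km): ΔT = -9 × 2.9 = -26.1°C → T = 2.1°C
T_parcel − T_env = 8.01 − 2.1 = +5.91°C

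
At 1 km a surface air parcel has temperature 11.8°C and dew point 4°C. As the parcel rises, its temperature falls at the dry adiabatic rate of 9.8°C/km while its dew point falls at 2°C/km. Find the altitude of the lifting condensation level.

T and T_d converge at 9.8 − 2 = 7.8°C per km
Height above start = (11.8 − 4) / 7.8 = 1 km
LCL altitude = 1000 m + 1000 m = 2000 m

2 km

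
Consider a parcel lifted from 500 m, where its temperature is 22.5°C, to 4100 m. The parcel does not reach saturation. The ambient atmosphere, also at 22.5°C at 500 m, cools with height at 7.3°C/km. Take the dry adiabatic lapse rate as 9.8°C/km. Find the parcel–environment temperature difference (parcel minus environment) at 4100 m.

Parcel:
  500 → 4100 m (dry, 9.8°C/km): ΔT = -9.8 × 3.6 = -35.28°C → T = -12.78°C
Environment:
  500 → 4100 m (environment, 7.3°C/km): ΔT = -7.3 × 3.6 = -26.28°C → T = -3.78°C
T_parcel − T_env = -12.78 − (-3.78) = -9°C

-9°C (parcel cooler than environment)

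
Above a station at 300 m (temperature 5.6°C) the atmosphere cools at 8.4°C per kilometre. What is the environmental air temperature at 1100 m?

300–1100 m, environmental: Δz = 0.8 km ⇒ ΔT = -6.72°C; T = -1.12°C

-1.12°C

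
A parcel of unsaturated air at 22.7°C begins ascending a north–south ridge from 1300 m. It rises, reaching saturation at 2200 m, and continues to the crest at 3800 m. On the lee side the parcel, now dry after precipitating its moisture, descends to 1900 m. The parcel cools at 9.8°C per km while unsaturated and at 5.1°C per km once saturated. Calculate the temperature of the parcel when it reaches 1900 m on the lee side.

24.34°C

Dry to 2200 m: -9.8 × 0.9 km = -8.82°C, so T = 13.88°C.
Saturated to 3800 m: -5.1 × 1.6 km = -8.16°C, so T = 5.72°C.
Dry descent to 1900 m: +9.8 × 1.9 km = +18.62°C, so T = 24.34°C.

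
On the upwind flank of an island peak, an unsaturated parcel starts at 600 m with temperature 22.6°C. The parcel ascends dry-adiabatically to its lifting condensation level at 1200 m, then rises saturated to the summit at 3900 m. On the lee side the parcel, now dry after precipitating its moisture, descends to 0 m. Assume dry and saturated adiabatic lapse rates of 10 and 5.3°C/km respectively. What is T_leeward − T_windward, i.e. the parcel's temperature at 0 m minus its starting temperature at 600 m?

600 → 1200 m (dry, 10°C/km): ΔT = -10 × 0.6 = -6°C → T = 16.6°C
1200 → 3900 m (saturated, 5.3°C/km): ΔT = -5.3 × 2.7 = -14.31°C → T = 2.29°C
3900 → 0 m (dry descent, 10°C/km): ΔT = +10 × 3.9 = +39°C → T = 41.29°C
Net change vs windward start: 41.29 − 22.6 = +18.69°C

+18.69°C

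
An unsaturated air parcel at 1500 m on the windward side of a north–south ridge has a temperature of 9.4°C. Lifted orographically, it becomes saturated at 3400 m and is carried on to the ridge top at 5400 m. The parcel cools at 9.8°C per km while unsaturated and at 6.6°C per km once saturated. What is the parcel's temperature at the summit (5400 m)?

1500–3400 m, dry: Δz = 1.9 km ⇒ ΔT = -18.62°C; T = -9.22°C
3400–5400 m, saturated: Δz = 2 km ⇒ ΔT = -13.2°C; T = -22.42°C

-22.42°C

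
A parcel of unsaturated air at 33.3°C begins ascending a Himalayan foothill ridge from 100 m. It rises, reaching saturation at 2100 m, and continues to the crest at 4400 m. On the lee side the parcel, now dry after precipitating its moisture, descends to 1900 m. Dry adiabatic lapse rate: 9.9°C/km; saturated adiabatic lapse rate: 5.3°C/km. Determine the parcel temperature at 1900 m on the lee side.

100–2100 m, dry: Δz = 2 km ⇒ ΔT = -19.8°C; T = 13.5°C
2100–4400 m, saturated: Δz = 2.3 km ⇒ ΔT = -12.19°C; T = 1.31°C
4400–1900 m, dry descent: Δz = 2.5 km ⇒ ΔT = +24.75°C; T = 26.06°C

26.06°C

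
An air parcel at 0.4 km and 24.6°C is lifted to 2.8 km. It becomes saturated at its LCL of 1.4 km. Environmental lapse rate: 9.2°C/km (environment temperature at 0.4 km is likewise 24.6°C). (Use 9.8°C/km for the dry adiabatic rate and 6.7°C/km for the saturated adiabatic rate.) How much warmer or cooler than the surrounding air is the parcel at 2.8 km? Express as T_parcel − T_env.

Parcel:
  From 400 m to 1400 m (dry): cools by 9.8 × 1 = 9.8°C, giving 14.8°C.
  From 1400 m to 2800 m (saturated): cools by 6.7 × 1.4 = 9.38°C, giving 5.42°C.
Environment:
  From 400 m to 2800 m (environment): cools by 9.2 × 2.4 = 22.08°C, giving 2.52°C.
T_parcel − T_env = 5.42 − 2.52 = +2.9°C

+2.9°C (parcel warmer than environment)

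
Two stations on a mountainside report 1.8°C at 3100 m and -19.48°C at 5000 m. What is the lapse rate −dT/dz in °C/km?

Γ = −ΔT/Δz = (1.8 − (-19.48)) / (5000 − 3100) m
  = 21.28°C / 1.9 km = 11.2°C/km

11.2°C/km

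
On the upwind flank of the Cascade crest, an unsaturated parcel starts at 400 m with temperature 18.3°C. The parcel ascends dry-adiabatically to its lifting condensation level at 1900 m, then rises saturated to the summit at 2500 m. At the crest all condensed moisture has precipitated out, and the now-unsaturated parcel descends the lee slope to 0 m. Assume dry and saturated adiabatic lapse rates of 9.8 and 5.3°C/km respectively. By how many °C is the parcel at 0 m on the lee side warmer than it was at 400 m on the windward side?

+6.62°C

400 → 1900 m (dry, 9.8°C/km): ΔT = -9.8 × 1.5 = -14.7°C → T = 3.6°C
1900 → 2500 m (saturated, 5.3°C/km): ΔT = -5.3 × 0.6 = -3.18°C → T = 0.42°C
2500 → 0 m (dry descent, 9.8°C/km): ΔT = +9.8 × 2.5 = +24.5°C → T = 24.92°C
Net change vs windward start: 24.92 − 18.3 = +6.62°C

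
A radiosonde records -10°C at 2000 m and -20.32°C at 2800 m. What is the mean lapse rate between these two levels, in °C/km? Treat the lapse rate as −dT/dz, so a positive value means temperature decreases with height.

Γ = −ΔT/Δz = (-10 − (-20.32)) / (2800 − 2000) m
  = 10.32°C / 0.8 km = 12.9°C/km

12.9°C/km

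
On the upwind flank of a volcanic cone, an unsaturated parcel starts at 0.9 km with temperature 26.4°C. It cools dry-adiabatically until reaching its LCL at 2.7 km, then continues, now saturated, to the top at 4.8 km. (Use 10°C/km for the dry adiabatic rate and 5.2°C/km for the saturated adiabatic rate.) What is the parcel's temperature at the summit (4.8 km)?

900–2700 m, dry: Δz = 1.8 km ⇒ ΔT = -18°C; T = 8.4°C
2700–4800 m, saturated: Δz = 2.1 km ⇒ ΔT = -10.92°C; T = -2.52°C

-2.52°C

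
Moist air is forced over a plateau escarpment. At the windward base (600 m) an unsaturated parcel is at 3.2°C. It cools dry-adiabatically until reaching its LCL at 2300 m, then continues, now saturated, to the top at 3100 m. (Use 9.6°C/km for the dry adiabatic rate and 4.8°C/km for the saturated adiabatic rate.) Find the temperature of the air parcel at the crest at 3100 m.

-16.96°C

600–2300 m, dry: Δz = 1.7 km ⇒ ΔT = -16.32°C; T = -13.12°C
2300–3100 m, saturated: Δz = 0.8 km ⇒ ΔT = -3.84°C; T = -16.96°C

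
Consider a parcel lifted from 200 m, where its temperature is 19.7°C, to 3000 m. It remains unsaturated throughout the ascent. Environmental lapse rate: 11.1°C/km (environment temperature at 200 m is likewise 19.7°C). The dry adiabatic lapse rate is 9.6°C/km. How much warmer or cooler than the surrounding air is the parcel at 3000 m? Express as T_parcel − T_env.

Parcel:
  Dry to 3000 m: -9.6 × 2.8 km = -26.88°C, so T = -7.18°C.
Environment:
  Environment to 3000 m: -11.1 × 2.8 km = -31.08°C, so T = -11.38°C.
T_parcel − T_env = -7.18 − (-11.38) = +4.2°C

+4.2°C (parcel warmer than environment)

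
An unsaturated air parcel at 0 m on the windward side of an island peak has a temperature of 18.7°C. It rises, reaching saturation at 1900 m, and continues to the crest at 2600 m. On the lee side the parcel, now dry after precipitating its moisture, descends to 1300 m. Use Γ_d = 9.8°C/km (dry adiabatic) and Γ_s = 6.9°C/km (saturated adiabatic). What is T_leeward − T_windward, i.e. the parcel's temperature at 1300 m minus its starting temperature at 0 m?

-10.71°C

0 → 1900 m (dry, 9.8°C/km): ΔT = -9.8 × 1.9 = -18.62°C → T = 0.08°C
1900 → 2600 m (saturated, 6.9°C/km): ΔT = -6.9 × 0.7 = -4.83°C → T = -4.75°C
2600 → 1300 m (dry descent, 9.8°C/km): ΔT = +9.8 × 1.3 = +12.74°C → T = 7.99°C
Net change vs windward start: 7.99 − 18.7 = -10.71°C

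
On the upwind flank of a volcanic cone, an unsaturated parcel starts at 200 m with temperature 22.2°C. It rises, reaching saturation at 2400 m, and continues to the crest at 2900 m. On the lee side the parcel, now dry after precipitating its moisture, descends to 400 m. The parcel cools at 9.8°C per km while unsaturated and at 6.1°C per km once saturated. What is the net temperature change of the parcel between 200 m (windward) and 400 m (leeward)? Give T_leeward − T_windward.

From 200 m to 2400 m (dry): cools by 9.8 × 2.2 = 21.56°C, giving 0.64°C.
From 2400 m to 2900 m (saturated): cools by 6.1 × 0.5 = 3.05°C, giving -2.41°C.
From 2900 m to 400 m (dry descent): warms by 9.8 × 2.5 = 24.5°C, giving 22.09°C.
Net change vs windward start: 22.09 − 22.2 = -0.11°C

-0.11°C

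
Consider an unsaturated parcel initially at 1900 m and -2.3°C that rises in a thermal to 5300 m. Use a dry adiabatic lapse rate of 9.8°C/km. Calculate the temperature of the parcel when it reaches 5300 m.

1900–5300 m, dry adiabatic: Δz = 3.4 km ⇒ ΔT = -33.32°C; T = -35.62°C

-35.62°C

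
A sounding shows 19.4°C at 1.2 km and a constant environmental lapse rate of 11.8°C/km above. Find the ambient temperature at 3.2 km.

-4.2°C

From 1200 m to 3200 m (environmental): cools by 11.8 × 2 = 23.6°C, giving -4.2°C.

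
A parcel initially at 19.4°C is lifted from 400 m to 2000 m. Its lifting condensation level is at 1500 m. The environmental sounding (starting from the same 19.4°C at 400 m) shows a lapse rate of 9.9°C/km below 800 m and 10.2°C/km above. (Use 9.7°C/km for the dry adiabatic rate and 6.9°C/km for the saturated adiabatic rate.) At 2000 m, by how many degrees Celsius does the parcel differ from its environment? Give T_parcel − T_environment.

Parcel:
  400 → 1500 m (dry, 9.7°C/km): ΔT = -9.7 × 1.1 = -10.67°C → T = 8.73°C
  1500 → 2000 m (saturated, 6.9°C/km): ΔT = -6.9 × 0.5 = -3.45°C → T = 5.28°C
Environment:
  400 → 800 m (environment, lower layer, 9.9°C/km): ΔT = -9.9 × 0.4 = -3.96°C → T = 15.44°C
  800 → 2000 m (environment, upper layer, 10.2°C/km): ΔT = -10.2 × 1.2 = -12.24°C → T = 3.2°C
T_parcel − T_env = 5.28 − 3.2 = +2.08°C

+2.08°C (parcel warmer than environment)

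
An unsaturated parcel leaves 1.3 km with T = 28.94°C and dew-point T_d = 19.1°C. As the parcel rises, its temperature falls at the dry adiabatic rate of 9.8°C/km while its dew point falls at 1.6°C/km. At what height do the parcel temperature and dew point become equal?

2.5 km

T and T_d converge at 9.8 − 1.6 = 8.2°C per km
Height above start = (28.94 − 19.1) / 8.2 = 1.2 km
LCL altitude = 1300 m + 1200 m = 2500 m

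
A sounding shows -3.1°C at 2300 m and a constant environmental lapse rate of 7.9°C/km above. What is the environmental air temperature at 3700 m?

From 2300 m to 3700 m (environmental): cools by 7.9 × 1.4 = 11.06°C, giving -14.16°C.

-14.16°C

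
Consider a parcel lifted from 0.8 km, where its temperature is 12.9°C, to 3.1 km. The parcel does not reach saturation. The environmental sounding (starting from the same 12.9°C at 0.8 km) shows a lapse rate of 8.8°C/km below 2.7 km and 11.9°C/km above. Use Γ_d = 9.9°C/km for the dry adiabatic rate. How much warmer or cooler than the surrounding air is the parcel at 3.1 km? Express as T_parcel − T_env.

Parcel:
  Dry to 3100 m: -9.9 × 2.3 km = -22.77°C, so T = -9.87°C.
Environment:
  Environment, lower layer to 2700 m: -8.8 × 1.9 km = -16.72°C, so T = -3.82°C.
  Environment, upper layer to 3100 m: -11.9 × 0.4 km = -4.76°C, so T = -8.58°C.
T_parcel − T_env = -9.87 − (-8.58) = -1.29°C

-1.29°C (parcel cooler than environment)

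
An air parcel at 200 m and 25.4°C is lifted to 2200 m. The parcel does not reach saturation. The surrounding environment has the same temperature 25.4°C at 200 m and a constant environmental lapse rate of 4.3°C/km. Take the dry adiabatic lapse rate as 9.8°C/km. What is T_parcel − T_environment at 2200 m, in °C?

Parcel:
  From 200 m to 2200 m (dry): cools by 9.8 × 2 = 19.6°C, giving 5.8°C.
Environment:
  From 200 m to 2200 m (environment): cools by 4.3 × 2 = 8.6°C, giving 16.8°C.
T_parcel − T_env = 5.8 − 16.8 = -11°C

-11°C (parcel cooler than environment)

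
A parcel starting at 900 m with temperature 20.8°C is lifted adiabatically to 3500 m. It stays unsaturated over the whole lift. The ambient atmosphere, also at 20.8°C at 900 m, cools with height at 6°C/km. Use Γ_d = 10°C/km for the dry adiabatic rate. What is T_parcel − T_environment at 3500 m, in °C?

-10.4°C (parcel cooler than environment)

Parcel:
  Dry to 3500 m: -10 × 2.6 km = -26°C, so T = -5.2°C.
Environment:
  Environment to 3500 m: -6 × 2.6 km = -15.6°C, so T = 5.2°C.
T_parcel − T_env = -5.2 − 5.2 = -10.4°C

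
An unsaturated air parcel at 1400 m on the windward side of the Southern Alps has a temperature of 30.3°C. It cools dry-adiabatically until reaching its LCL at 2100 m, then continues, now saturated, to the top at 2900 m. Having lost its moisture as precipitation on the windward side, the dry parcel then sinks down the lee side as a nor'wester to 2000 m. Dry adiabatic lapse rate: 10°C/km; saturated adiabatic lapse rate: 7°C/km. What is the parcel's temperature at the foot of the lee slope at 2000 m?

26.7°C

From 1400 m to 2100 m (dry): cools by 10 × 0.7 = 7°C, giving 23.3°C.
From 2100 m to 2900 m (saturated): cools by 7 × 0.8 = 5.6°C, giving 17.7°C.
From 2900 m to 2000 m (dry descent): warms by 10 × 0.9 = 9°C, giving 26.7°C.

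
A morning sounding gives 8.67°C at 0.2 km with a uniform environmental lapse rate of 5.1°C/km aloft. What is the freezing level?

1.9 km

Height above start = (8.67 − 0) / 5.1 = 1.7 km
Altitude = 200 m + 1700 m = 1900 m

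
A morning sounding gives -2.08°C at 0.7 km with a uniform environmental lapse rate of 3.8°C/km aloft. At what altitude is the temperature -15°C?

4.1 km

Height above start = (-2.08 − (-15)) / 3.8 = 3.4 km
Altitude = 700 m + 3400 m = 4100 m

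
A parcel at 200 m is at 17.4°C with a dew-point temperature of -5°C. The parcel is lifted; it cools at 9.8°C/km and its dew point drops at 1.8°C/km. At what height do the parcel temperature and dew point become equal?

T and T_d converge at 9.8 − 1.8 = 8°C per km
Height above start = (17.4 − (-5)) / 8 = 2.8 km
LCL altitude = 200 m + 2800 m = 3000 m

3000 m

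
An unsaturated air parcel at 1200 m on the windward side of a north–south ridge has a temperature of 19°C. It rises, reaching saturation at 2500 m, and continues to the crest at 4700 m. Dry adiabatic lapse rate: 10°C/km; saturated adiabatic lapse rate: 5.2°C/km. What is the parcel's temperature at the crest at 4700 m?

Dry to 2500 m: -10 × 1.3 km = -13°C, so T = 6°C.
Saturated to 4700 m: -5.2 × 2.2 km = -11.44°C, so T = -5.44°C.

-5.44°C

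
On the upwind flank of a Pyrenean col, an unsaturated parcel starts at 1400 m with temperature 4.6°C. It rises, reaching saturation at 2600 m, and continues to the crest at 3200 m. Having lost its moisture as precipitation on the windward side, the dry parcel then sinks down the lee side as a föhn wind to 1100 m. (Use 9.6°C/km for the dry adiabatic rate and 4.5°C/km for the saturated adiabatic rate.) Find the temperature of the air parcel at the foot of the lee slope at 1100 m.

1400–2600 m, dry: Δz = 1.2 km ⇒ ΔT = -11.52°C; T = -6.92°C
2600–3200 m, saturated: Δz = 0.6 km ⇒ ΔT = -2.7°C; T = -9.62°C
3200–1100 m, dry descent: Δz = 2.1 km ⇒ ΔT = +20.16°C; T = 10.54°C

10.54°C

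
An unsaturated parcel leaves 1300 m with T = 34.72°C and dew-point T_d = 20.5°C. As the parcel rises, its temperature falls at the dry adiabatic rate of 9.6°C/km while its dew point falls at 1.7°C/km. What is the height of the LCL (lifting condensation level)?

3100 m

T and T_d converge at 9.6 − 1.7 = 7.9°C per km
Height above start = (34.72 − 20.5) / 7.9 = 1.8 km
LCL altitude = 1300 m + 1800 m = 3100 m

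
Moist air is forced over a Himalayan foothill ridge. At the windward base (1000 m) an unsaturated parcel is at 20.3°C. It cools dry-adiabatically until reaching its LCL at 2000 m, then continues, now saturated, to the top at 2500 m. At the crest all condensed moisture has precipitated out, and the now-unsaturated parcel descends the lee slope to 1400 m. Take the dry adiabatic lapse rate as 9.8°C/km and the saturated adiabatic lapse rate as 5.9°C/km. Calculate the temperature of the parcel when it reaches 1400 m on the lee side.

From 1000 m to 2000 m (dry): cools by 9.8 × 1 = 9.8°C, giving 10.5°C.
From 2000 m to 2500 m (saturated): cools by 5.9 × 0.5 = 2.95°C, giving 7.55°C.
From 2500 m to 1400 m (dry descent): warms by 9.8 × 1.1 = 10.78°C, giving 18.33°C.

18.33°C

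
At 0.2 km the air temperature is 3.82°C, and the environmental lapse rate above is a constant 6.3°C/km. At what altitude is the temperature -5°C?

Height above start = (3.82 − (-5)) / 6.3 = 1.4 km
Altitude = 200 m + 1400 m = 1600 m

1.6 km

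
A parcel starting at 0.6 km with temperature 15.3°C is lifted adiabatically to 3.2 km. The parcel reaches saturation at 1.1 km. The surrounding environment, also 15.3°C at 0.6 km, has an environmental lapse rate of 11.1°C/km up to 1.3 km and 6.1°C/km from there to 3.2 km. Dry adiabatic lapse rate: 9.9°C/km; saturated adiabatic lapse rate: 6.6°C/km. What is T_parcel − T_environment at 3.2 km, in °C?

Parcel:
  From 600 m to 1100 m (dry): cools by 9.9 × 0.5 = 4.95°C, giving 10.35°C.
  From 1100 m to 3200 m (saturated): cools by 6.6 × 2.1 = 13.86°C, giving -3.51°C.
Environment:
  From 600 m to 1300 m (environment, lower layer): cools by 11.1 × 0.7 = 7.77°C, giving 7.53°C.
  From 1300 m to 3200 m (environment, upper layer): cools by 6.1 × 1.9 = 11.59°C, giving -4.06°C.
T_parcel − T_env = -3.51 − (-4.06) = +0.55°C

+0.55°C (parcel warmer than environment)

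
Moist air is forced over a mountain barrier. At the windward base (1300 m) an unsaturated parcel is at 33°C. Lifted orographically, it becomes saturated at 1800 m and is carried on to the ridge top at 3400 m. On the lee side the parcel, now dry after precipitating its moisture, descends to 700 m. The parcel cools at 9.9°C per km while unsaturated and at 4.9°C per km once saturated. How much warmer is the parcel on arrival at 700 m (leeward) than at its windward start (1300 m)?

Dry to 1800 m: -9.9 × 0.5 km = -4.95°C, so T = 28.05°C.
Saturated to 3400 m: -4.9 × 1.6 km = -7.84°C, so T = 20.21°C.
Dry descent to 700 m: +9.9 × 2.7 km = +26.73°C, so T = 46.94°C.
Net change vs windward start: 46.94 − 33 = +13.94°C

+13.94°C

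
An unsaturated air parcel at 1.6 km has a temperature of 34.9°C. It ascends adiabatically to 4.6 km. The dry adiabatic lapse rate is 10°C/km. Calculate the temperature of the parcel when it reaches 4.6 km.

1600 → 4600 m (dry adiabatic, 10°C/km): ΔT = -10 × 3 = -30°C → T = 4.9°C

4.9°C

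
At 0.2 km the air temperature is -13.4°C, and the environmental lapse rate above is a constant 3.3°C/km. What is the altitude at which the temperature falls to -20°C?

Height above start = (-13.4 − (-20)) / 3.3 = 2 km
Altitude = 200 m + 2000 m = 2200 m

2.2 km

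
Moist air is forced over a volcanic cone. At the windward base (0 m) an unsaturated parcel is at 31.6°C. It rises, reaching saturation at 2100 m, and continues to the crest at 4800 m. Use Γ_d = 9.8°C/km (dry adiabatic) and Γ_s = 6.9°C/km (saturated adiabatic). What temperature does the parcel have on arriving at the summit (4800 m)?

-7.61°C

From 0 m to 2100 m (dry): cools by 9.8 × 2.1 = 20.58°C, giving 11.02°C.
From 2100 m to 4800 m (saturated): cools by 6.9 × 2.7 = 18.63°C, giving -7.61°C.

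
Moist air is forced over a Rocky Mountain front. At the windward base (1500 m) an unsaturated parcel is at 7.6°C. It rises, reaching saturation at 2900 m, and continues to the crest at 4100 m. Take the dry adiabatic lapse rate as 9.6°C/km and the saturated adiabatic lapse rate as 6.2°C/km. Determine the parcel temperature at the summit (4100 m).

From 1500 m to 2900 m (dry): cools by 9.6 × 1.4 = 13.44°C, giving -5.84°C.
From 2900 m to 4100 m (saturated): cools by 6.2 × 1.2 = 7.44°C, giving -13.28°C.

-13.28°C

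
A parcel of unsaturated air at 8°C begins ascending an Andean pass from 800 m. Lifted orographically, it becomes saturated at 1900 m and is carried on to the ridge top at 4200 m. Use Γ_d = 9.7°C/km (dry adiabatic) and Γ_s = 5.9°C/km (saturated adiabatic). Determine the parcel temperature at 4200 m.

Dry to 1900 m: -9.7 × 1.1 km = -10.67°C, so T = -2.67°C.
Saturated to 4200 m: -5.9 × 2.3 km = -13.57°C, so T = -16.24°C.

-16.24°C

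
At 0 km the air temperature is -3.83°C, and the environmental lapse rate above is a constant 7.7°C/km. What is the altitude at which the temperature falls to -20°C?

2.1 km

Height above start = (-3.83 − (-20)) / 7.7 = 2.1 km
Altitude = 0 m + 2100 m = 2100 m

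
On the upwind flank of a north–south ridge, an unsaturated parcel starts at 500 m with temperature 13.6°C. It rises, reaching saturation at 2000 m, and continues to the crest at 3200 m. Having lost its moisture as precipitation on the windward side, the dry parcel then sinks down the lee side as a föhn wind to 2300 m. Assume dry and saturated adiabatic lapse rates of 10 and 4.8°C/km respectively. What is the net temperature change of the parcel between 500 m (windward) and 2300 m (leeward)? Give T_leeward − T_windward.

500 → 2000 m (dry, 10°C/km): ΔT = -10 × 1.5 = -15°C → T = -1.4°C
2000 → 3200 m (saturated, 4.8°C/km): ΔT = -4.8 × 1.2 = -5.76°C → T = -7.16°C
3200 → 2300 m (dry descent, 10°C/km): ΔT = +10 × 0.9 = +9°C → T = 1.84°C
Net change vs windward start: 1.84 − 13.6 = -11.76°C

-11.76°C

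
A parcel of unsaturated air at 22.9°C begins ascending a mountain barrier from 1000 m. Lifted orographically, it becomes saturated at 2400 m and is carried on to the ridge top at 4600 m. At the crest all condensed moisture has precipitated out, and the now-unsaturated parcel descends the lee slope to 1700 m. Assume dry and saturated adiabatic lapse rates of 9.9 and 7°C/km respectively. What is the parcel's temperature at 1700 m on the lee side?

1000–2400 m, dry: Δz = 1.4 km ⇒ ΔT = -13.86°C; T = 9.04°C
2400–4600 m, saturated: Δz = 2.2 km ⇒ ΔT = -15.4°C; T = -6.36°C
4600–1700 m, dry descent: Δz = 2.9 km ⇒ ΔT = +28.71°C; T = 22.35°C

22.35°C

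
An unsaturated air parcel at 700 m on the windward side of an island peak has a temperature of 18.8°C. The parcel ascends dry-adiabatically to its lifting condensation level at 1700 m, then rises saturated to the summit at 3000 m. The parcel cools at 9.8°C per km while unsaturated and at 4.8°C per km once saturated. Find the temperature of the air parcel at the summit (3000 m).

700 → 1700 m (dry, 9.8°C/km): ΔT = -9.8 × 1 = -9.8°C → T = 9°C
1700 → 3000 m (saturated, 4.8°C/km): ΔT = -4.8 × 1.3 = -6.24°C → T = 2.76°C

2.76°C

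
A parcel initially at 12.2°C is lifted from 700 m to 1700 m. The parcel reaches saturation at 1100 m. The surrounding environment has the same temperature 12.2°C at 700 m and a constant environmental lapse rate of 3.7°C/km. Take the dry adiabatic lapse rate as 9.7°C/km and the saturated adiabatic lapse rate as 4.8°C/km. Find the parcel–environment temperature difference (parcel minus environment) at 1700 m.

-3.06°C (parcel cooler than environment)

Parcel:
  700–1100 m, dry: Δz = 0.4 km ⇒ ΔT = -3.88°C; T = 8.32°C
  1100–1700 m, saturated: Δz = 0.6 km ⇒ ΔT = -2.88°C; T = 5.44°C
Environment:
  700–1700 m, environment: Δz = 1 km ⇒ ΔT = -3.7°C; T = 8.5°C
T_parcel − T_env = 5.44 − 8.5 = -3.06°C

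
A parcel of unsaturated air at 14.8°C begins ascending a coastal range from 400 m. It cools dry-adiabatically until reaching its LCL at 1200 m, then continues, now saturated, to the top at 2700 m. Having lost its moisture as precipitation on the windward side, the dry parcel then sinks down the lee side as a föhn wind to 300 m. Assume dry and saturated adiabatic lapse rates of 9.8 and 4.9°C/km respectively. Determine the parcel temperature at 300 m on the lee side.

23.13°C

400–1200 m, dry: Δz = 0.8 km ⇒ ΔT = -7.84°C; T = 6.96°C
1200–2700 m, saturated: Δz = 1.5 km ⇒ ΔT = -7.35°C; T = -0.39°C
2700–300 m, dry descent: Δz = 2.4 km ⇒ ΔT = +23.52°C; T = 23.13°C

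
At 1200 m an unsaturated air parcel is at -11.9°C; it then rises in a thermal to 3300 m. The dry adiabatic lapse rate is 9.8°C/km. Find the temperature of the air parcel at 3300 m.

-32.48°C

Dry adiabatic to 3300 m: -9.8 × 2.1 km = -20.58°C, so T = -32.48°C.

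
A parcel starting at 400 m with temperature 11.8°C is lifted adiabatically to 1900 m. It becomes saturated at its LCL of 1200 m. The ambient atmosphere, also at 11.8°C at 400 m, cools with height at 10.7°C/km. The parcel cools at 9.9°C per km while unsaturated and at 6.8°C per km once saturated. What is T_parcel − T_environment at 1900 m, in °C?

Parcel:
  400–1200 m, dry: Δz = 0.8 km ⇒ ΔT = -7.92°C; T = 3.88°C
  1200–1900 m, saturated: Δz = 0.7 km ⇒ ΔT = -4.76°C; T = -0.88°C
Environment:
  400–1900 m, environment: Δz = 1.5 km ⇒ ΔT = -16.05°C; T = -4.25°C
T_parcel − T_env = -0.88 − (-4.25) = +3.37°C

+3.37°C (parcel warmer than environment)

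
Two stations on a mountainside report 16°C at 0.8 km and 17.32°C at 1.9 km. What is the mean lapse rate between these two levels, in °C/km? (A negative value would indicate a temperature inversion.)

Γ = −ΔT/Δz = (16 − 17.32) / (1900 − 800) m
  = -1.32°C / 1.1 km = -1.2°C/km

-1.2°C/km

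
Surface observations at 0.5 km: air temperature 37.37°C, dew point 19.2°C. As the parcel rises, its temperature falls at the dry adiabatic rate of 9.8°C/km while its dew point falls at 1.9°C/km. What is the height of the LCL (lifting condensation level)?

T and T_d converge at 9.8 − 1.9 = 7.9°C per km
Height above start = (37.37 − 19.2) / 7.9 = 2.3 km
LCL altitude = 500 m + 2300 m = 2800 m

2.8 km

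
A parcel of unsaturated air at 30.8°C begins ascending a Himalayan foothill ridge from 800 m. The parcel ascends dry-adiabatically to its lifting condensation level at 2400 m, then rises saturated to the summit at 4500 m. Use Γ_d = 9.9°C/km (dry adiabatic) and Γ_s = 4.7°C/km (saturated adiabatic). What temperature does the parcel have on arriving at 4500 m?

5.09°C

800–2400 m, dry: Δz = 1.6 km ⇒ ΔT = -15.84°C; T = 14.96°C
2400–4500 m, saturated: Δz = 2.1 km ⇒ ΔT = -9.87°C; T = 5.09°C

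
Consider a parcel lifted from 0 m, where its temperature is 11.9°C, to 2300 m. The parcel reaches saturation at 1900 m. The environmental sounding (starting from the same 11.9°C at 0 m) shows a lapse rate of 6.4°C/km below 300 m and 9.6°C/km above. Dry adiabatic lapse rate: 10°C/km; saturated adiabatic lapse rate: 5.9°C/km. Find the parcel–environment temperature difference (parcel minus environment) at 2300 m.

Parcel:
  Dry to 1900 m: -10 × 1.9 km = -19°C, so T = -7.1°C.
  Saturated to 2300 m: -5.9 × 0.4 km = -2.36°C, so T = -9.46°C.
Environment:
  Environment, lower layer to 300 m: -6.4 × 0.3 km = -1.92°C, so T = 9.98°C.
  Environment, upper layer to 2300 m: -9.6 × 2 km = -19.2°C, so T = -9.22°C.
T_parcel − T_env = -9.46 − (-9.22) = -0.24°C

-0.24°C (parcel cooler than environment)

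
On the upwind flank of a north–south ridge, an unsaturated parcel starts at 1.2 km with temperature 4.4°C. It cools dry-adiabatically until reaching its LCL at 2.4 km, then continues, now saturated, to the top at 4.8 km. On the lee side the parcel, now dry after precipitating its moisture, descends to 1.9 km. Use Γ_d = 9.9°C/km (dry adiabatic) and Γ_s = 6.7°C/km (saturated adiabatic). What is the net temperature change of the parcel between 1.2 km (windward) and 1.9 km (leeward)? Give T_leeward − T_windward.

+0.75°C

1200 → 2400 m (dry, 9.9°C/km): ΔT = -9.9 × 1.2 = -11.88°C → T = -7.48°C
2400 → 4800 m (saturated, 6.7°C/km): ΔT = -6.7 × 2.4 = -16.08°C → T = -23.56°C
4800 → 1900 m (dry descent, 9.9°C/km): ΔT = +9.9 × 2.9 = +28.71°C → T = 5.15°C
Net change vs windward start: 5.15 − 4.4 = +0.75°C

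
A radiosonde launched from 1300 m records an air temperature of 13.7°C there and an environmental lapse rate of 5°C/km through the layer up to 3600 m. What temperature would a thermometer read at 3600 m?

1300 → 3600 m (environmental, 5°C/km): ΔT = -5 × 2.3 = -11.5°C → T = 2.2°C

2.2°C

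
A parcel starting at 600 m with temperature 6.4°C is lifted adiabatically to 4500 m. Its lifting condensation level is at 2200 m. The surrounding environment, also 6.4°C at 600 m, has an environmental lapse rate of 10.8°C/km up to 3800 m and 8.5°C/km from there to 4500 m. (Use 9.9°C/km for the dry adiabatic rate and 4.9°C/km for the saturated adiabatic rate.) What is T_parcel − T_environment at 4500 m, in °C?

Parcel:
  600 → 2200 m (dry, 9.9°C/km): ΔT = -9.9 × 1.6 = -15.84°C → T = -9.44°C
  2200 → 4500 m (saturated, 4.9°C/km): ΔT = -4.9 × 2.3 = -11.27°C → T = -20.71°C
Environment:
  600 → 3800 m (environment, lower layer, 10.8°C/km): ΔT = -10.8 × 3.2 = -34.56°C → T = -28.16°C
  3800 → 4500 m (environment, upper layer, 8.5°C/km): ΔT = -8.5 × 0.7 = -5.95°C → T = -34.11°C
T_parcel − T_env = -20.71 − (-34.11) = +13.4°C

+13.4°C (parcel warmer than environment)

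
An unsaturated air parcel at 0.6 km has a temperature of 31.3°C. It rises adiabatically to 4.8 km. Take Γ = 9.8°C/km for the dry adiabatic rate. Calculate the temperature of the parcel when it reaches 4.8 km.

600 → 4800 m (dry adiabatic, 9.8°C/km): ΔT = -9.8 × 4.2 = -41.16°C → T = -9.86°C

-9.86°C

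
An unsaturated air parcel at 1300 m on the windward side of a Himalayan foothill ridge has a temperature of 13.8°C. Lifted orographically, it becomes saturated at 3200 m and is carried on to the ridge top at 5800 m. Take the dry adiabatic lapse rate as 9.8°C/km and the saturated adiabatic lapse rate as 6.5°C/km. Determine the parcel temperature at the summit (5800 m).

Dry to 3200 m: -9.8 × 1.9 km = -18.62°C, so T = -4.82°C.
Saturated to 5800 m: -6.5 × 2.6 km = -16.9°C, so T = -21.72°C.

-21.72°C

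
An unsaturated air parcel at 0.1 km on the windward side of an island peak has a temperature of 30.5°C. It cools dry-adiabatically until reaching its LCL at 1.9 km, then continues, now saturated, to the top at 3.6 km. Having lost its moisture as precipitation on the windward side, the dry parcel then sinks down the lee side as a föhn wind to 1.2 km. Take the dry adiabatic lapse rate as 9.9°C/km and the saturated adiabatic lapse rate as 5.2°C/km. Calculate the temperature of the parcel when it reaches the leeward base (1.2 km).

100 → 1900 m (dry, 9.9°C/km): ΔT = -9.9 × 1.8 = -17.82°C → T = 12.68°C
1900 → 3600 m (saturated, 5.2°C/km): ΔT = -5.2 × 1.7 = -8.84°C → T = 3.84°C
3600 → 1200 m (dry descent, 9.9°C/km): ΔT = +9.9 × 2.4 = +23.76°C → T = 27.6°C

27.6°C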